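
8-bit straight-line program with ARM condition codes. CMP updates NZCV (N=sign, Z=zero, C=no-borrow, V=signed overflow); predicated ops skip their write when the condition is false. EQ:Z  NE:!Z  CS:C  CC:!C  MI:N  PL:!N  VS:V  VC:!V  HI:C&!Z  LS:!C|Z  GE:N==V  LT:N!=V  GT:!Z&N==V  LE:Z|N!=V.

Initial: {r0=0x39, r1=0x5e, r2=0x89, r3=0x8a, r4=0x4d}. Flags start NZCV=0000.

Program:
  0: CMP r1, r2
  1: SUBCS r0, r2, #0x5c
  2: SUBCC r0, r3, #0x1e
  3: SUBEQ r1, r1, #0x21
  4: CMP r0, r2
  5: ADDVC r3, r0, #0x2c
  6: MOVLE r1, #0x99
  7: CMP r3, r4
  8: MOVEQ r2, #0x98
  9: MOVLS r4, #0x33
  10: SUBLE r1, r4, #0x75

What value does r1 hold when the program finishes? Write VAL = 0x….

0: ✓ CMP  NZCV=1001
1: · SUBCS
2: ✓ SUBCC  r0←0x6c
3: · SUBEQ
4: ✓ CMP  NZCV=1001
5: · ADDVC
6: · MOVLE
7: ✓ CMP  NZCV=0011
8: · MOVEQ
9: · MOVLS
10: ✓ SUBLE  r1←0xd8

VAL = 0xd8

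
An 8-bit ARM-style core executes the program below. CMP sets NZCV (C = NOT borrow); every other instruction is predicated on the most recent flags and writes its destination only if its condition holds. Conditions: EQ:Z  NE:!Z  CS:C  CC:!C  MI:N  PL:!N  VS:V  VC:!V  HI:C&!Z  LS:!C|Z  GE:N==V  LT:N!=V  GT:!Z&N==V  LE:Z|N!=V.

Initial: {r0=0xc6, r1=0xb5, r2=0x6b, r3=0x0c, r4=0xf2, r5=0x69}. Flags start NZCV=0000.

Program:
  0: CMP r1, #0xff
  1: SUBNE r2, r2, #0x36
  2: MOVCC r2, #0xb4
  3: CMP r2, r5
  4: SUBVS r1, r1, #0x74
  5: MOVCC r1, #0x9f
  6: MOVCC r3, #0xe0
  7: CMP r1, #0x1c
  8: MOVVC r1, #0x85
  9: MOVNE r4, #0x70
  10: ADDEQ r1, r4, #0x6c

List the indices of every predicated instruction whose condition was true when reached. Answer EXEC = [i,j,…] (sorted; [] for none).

EXEC = [1,2,4,8,9]

[0] flags=1000 → (cmp)
[1] flags=1000 NE?T → r2=0x35
[2] flags=1000 CC?T → r2=0xb4
[3] flags=0011 → (cmp)
[4] flags=0011 VS?T → r1=0x41
[5] flags=0011 CC?F → skip
[6] flags=0011 CC?F → skip
[7] flags=0010 → (cmp)
[8] flags=0010 VC?T → r1=0x85
[9] flags=0010 NE?T → r4=0x70
[10] flags=0010 EQ?F → skip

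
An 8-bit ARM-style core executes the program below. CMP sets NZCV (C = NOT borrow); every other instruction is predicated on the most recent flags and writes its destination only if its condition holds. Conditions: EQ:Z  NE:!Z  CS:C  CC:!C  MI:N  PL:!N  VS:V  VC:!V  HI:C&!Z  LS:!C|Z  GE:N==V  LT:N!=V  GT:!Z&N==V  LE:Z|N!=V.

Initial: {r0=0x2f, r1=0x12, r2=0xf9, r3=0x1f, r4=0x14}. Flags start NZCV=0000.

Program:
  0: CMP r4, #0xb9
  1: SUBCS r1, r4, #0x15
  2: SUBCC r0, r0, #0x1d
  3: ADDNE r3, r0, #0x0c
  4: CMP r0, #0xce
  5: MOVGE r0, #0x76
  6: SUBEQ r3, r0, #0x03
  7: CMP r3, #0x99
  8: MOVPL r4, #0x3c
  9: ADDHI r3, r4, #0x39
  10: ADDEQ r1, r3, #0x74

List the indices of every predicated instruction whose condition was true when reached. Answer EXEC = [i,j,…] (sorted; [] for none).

EXEC = [2,3,5]

0: ✓ CMP  NZCV=0000
1: · SUBCS
2: ✓ SUBCC  r0←0x12
3: ✓ ADDNE  r3←0x1e
4: ✓ CMP  NZCV=0000
5: ✓ MOVGE  r0←0x76
6: · SUBEQ
7: ✓ CMP  NZCV=1001
8: · MOVPL
9: · ADDHI
10: · ADDEQ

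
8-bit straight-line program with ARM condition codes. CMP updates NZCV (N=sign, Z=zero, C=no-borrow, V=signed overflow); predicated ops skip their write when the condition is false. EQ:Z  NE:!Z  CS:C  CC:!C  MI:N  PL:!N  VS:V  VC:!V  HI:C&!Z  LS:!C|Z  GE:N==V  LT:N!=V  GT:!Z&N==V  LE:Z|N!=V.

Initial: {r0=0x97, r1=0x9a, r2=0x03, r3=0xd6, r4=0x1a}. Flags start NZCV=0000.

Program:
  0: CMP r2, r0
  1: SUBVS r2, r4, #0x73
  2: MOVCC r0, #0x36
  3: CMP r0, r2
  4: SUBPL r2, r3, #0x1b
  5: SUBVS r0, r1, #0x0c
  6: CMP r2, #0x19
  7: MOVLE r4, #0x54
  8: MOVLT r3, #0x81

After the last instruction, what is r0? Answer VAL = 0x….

VAL = 0x36

[0] flags=0000 → (cmp)
[1] flags=0000 VS?F → skip
[2] flags=0000 CC?T → r0=0x36
[3] flags=0010 → (cmp)
[4] flags=0010 PL?T → r2=0xbb
[5] flags=0010 VS?F → skip
[6] flags=1010 → (cmp)
[7] flags=1010 LE?T → r4=0x54
[8] flags=1010 LT?T → r3=0x81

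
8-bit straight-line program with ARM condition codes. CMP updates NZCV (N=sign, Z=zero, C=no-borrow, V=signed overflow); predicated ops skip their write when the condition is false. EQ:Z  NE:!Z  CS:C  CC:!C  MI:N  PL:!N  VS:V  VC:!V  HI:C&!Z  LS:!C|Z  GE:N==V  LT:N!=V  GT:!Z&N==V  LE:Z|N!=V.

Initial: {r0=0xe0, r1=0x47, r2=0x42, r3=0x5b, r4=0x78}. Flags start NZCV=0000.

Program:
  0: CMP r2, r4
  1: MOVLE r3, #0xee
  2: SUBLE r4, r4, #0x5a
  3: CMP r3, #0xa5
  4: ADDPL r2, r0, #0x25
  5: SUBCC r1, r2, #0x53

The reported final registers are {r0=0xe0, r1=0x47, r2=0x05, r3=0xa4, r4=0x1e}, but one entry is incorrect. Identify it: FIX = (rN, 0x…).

[0] flags=1000 → (cmp)
[1] flags=1000 LE?T → r3=0xee
[2] flags=1000 LE?T → r4=0x1e
[3] flags=0010 → (cmp)
[4] flags=0010 PL?T → r2=0x05
[5] flags=0010 CC?F → skip

FIX = (r3, 0xee)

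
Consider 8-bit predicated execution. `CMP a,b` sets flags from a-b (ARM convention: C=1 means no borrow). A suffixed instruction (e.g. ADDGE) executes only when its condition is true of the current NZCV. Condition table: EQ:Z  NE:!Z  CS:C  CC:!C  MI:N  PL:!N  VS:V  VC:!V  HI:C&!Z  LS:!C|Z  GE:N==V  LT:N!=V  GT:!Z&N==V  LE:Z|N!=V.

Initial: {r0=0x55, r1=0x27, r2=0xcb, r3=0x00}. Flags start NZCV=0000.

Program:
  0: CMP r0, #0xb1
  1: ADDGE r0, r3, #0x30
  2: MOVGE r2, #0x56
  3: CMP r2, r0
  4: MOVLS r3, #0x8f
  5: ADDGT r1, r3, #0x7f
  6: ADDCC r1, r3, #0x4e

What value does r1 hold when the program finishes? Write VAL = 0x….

VAL = 0x7f

[0] flags=1001 → (cmp)
[1] flags=1001 GE?T → r0=0x30
[2] flags=1001 GE?T → r2=0x56
[3] flags=0010 → (cmp)
[4] flags=0010 LS?F → skip
[5] flags=0010 GT?T → r1=0x7f
[6] flags=0010 CC?F → skip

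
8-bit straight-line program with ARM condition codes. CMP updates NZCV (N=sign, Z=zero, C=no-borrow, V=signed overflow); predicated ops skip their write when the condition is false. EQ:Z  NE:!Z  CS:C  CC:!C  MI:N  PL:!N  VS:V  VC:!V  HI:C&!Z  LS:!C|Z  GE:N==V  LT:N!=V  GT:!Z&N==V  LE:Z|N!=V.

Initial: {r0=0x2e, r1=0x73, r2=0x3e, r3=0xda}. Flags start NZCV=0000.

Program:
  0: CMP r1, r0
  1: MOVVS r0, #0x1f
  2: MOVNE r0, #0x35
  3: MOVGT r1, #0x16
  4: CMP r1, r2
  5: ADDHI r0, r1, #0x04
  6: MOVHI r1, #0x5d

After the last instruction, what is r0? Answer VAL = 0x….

VAL = 0x35

0: ✓ CMP  NZCV=0010
1: · MOVVS
2: ✓ MOVNE  r0←0x35
3: ✓ MOVGT  r1←0x16
4: ✓ CMP  NZCV=1000
5: · ADDHI
6: · MOVHI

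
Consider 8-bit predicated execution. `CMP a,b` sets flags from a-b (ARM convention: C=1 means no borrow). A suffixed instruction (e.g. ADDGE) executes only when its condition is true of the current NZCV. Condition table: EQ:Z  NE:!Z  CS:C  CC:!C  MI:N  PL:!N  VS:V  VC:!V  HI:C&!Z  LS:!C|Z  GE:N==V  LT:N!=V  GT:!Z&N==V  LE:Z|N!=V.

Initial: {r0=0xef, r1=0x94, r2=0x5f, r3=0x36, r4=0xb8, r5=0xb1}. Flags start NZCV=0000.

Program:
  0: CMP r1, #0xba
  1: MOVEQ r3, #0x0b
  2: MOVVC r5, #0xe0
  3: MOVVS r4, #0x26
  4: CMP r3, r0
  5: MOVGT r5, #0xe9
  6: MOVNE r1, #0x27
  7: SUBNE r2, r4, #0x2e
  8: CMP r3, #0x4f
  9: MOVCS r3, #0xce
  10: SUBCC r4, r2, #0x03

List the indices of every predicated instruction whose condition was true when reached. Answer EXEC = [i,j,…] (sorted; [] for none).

EXEC = [2,5,6,7,10]

0: ✓ CMP  NZCV=1000
1: · MOVEQ
2: ✓ MOVVC  r5←0xe0
3: · MOVVS
4: ✓ CMP  NZCV=0000
5: ✓ MOVGT  r5←0xe9
6: ✓ MOVNE  r1←0x27
7: ✓ SUBNE  r2←0x8a
8: ✓ CMP  NZCV=1000
9: · MOVCS
10: ✓ SUBCC  r4←0x87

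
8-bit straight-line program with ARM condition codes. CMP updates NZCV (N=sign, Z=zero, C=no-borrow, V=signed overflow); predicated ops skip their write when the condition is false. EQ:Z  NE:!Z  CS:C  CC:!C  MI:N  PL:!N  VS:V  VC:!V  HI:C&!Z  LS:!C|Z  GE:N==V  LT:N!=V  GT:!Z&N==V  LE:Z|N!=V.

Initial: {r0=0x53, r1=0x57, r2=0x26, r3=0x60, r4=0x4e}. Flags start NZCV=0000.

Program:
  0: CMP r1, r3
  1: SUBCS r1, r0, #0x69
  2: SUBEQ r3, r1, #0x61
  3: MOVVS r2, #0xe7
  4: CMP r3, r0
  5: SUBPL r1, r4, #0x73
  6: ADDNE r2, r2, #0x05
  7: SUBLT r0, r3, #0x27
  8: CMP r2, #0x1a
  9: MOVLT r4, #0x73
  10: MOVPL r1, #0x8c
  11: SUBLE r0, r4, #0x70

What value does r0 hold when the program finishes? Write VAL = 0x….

0: ✓ CMP  NZCV=1000
1: · SUBCS
2: · SUBEQ
3: · MOVVS
4: ✓ CMP  NZCV=0010
5: ✓ SUBPL  r1←0xdb
6: ✓ ADDNE  r2←0x2b
7: · SUBLT
8: ✓ CMP  NZCV=0010
9: · MOVLT
10: ✓ MOVPL  r1←0x8c
11: · SUBLE

VAL = 0x53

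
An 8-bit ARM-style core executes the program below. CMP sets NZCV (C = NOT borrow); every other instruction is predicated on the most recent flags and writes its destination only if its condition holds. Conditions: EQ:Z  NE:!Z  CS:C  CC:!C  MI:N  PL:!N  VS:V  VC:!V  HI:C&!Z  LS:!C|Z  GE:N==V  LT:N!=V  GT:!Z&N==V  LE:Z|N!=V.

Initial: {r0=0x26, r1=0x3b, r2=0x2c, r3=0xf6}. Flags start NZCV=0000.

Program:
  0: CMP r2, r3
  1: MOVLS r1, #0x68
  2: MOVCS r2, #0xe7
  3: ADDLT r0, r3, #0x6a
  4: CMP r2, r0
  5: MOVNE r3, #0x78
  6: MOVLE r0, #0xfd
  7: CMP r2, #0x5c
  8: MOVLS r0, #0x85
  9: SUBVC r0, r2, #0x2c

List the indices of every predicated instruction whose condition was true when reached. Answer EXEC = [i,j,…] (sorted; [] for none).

0: ✓ CMP  NZCV=0000
1: ✓ MOVLS  r1←0x68
2: · MOVCS
3: · ADDLT
4: ✓ CMP  NZCV=0010
5: ✓ MOVNE  r3←0x78
6: · MOVLE
7: ✓ CMP  NZCV=1000
8: ✓ MOVLS  r0←0x85
9: ✓ SUBVC  r0←0x00

EXEC = [1,5,8,9]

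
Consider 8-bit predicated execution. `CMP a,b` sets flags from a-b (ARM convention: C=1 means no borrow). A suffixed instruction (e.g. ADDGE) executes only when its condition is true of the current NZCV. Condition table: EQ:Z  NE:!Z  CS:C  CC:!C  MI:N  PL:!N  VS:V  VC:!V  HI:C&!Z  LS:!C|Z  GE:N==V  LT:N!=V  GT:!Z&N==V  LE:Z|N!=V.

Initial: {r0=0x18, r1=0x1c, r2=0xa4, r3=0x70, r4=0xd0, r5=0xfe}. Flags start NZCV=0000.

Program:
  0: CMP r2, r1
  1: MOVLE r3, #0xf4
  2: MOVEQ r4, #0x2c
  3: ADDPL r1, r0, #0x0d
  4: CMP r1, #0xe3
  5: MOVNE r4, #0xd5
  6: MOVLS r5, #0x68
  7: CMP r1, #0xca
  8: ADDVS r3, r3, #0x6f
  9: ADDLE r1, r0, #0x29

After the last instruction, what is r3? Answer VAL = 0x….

0: ✓ CMP  NZCV=1010
1: ✓ MOVLE  r3←0xf4
2: · MOVEQ
3: · ADDPL
4: ✓ CMP  NZCV=0000
5: ✓ MOVNE  r4←0xd5
6: ✓ MOVLS  r5←0x68
7: ✓ CMP  NZCV=0000
8: · ADDVS
9: · ADDLE

VAL = 0xf4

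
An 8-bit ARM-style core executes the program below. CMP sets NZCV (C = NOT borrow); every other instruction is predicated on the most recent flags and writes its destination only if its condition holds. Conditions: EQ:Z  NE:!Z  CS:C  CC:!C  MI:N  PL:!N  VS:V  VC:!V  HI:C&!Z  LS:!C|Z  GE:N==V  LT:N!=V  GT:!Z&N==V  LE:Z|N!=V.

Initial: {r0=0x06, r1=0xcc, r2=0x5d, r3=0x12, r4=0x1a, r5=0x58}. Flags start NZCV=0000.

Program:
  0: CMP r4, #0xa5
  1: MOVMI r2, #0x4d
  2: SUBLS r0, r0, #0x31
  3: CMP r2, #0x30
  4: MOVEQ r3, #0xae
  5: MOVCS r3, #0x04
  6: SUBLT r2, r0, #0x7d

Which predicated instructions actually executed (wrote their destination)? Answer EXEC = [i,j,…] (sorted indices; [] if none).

[0] flags=0000 → (cmp)
[1] flags=0000 MI?F → skip
[2] flags=0000 LS?T → r0=0xd5
[3] flags=0010 → (cmp)
[4] flags=0010 EQ?F → skip
[5] flags=0010 CS?T → r3=0x04
[6] flags=0010 LT?F → skip

EXEC = [2,5]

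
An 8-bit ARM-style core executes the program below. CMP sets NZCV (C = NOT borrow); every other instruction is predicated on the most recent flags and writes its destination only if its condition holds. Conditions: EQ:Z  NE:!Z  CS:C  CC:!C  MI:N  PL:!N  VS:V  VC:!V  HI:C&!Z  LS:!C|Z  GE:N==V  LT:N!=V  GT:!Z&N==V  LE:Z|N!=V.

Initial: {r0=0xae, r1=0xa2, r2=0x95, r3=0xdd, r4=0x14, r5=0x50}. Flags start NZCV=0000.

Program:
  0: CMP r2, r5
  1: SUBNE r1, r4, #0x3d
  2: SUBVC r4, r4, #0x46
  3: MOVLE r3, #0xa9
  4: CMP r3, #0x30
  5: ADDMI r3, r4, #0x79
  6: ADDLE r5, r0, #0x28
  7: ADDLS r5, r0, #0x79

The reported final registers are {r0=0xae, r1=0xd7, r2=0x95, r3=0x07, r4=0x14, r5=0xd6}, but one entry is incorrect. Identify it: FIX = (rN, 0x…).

[0] flags=0011 → (cmp)
[1] flags=0011 NE?T → r1=0xd7
[2] flags=0011 VC?F → skip
[3] flags=0011 LE?T → r3=0xa9
[4] flags=0011 → (cmp)
[5] flags=0011 MI?F → skip
[6] flags=0011 LE?T → r5=0xd6
[7] flags=0011 LS?F → skip

FIX = (r3, 0xa9)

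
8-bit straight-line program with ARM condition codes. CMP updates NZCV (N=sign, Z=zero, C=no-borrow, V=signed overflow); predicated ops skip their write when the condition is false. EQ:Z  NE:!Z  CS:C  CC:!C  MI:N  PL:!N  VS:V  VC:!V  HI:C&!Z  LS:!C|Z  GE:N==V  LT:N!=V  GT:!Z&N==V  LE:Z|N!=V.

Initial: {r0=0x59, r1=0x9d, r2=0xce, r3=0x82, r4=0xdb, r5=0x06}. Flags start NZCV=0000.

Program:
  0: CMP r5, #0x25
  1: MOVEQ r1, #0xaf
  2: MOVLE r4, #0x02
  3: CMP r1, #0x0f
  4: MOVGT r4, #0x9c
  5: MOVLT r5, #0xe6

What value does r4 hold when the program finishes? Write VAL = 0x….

VAL = 0x02

[0] flags=1000 → (cmp)
[1] flags=1000 EQ?F → skip
[2] flags=1000 LE?T → r4=0x02
[3] flags=1010 → (cmp)
[4] flags=1010 GT?F → skip
[5] flags=1010 LT?T → r5=0xe6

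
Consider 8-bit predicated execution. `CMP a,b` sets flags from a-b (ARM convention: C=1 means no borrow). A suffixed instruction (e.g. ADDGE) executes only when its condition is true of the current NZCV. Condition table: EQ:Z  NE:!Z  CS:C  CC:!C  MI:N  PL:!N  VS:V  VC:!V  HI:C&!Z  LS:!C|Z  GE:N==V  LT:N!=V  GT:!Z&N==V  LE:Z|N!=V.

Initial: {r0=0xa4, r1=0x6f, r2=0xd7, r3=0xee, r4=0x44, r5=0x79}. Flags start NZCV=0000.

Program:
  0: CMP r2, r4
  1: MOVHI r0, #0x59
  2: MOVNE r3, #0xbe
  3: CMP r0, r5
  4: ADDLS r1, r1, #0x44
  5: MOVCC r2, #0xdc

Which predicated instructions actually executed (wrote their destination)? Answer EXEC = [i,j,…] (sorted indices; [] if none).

EXEC = [1,2,4,5]

[0] flags=1010 → (cmp)
[1] flags=1010 HI?T → r0=0x59
[2] flags=1010 NE?T → r3=0xbe
[3] flags=1000 → (cmp)
[4] flags=1000 LS?T → r1=0xb3
[5] flags=1000 CC?T → r2=0xdc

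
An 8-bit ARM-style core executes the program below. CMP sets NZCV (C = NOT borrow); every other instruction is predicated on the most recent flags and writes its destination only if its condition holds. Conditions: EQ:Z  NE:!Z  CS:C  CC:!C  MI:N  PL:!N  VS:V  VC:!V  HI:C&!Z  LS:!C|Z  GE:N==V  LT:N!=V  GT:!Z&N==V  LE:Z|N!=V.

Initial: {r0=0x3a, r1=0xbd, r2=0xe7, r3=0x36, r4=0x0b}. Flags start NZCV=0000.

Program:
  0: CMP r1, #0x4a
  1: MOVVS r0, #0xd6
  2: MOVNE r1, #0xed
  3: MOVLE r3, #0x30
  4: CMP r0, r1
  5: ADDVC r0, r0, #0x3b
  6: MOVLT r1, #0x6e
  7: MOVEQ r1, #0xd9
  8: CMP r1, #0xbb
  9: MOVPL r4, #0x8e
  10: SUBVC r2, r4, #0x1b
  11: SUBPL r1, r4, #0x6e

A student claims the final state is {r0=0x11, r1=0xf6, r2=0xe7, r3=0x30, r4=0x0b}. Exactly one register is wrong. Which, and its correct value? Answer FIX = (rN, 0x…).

FIX = (r1, 0x6e)

[0] flags=0011 → (cmp)
[1] flags=0011 VS?T → r0=0xd6
[2] flags=0011 NE?T → r1=0xed
[3] flags=0011 LE?T → r3=0x30
[4] flags=1000 → (cmp)
[5] flags=1000 VC?T → r0=0x11
[6] flags=1000 LT?T → r1=0x6e
[7] flags=1000 EQ?F → skip
[8] flags=1001 → (cmp)
[9] flags=1001 PL?F → skip
[10] flags=1001 VC?F → skip
[11] flags=1001 PL?F → skip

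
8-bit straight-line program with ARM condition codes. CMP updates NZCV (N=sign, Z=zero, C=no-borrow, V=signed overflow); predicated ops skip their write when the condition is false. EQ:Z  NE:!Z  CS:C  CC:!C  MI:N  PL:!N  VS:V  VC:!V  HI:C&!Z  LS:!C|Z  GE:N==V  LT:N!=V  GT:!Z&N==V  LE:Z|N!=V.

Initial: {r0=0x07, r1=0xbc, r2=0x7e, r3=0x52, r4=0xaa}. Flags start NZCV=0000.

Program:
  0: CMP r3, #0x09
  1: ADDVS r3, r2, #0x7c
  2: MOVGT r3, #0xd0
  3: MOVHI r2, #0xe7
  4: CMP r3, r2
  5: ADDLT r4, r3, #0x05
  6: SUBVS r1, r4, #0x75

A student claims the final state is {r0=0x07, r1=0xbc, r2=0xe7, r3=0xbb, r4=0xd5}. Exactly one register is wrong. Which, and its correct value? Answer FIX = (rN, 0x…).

0: ✓ CMP  NZCV=0010
1: · ADDVS
2: ✓ MOVGT  r3←0xd0
3: ✓ MOVHI  r2←0xe7
4: ✓ CMP  NZCV=1000
5: ✓ ADDLT  r4←0xd5
6: · SUBVS

FIX = (r3, 0xd0)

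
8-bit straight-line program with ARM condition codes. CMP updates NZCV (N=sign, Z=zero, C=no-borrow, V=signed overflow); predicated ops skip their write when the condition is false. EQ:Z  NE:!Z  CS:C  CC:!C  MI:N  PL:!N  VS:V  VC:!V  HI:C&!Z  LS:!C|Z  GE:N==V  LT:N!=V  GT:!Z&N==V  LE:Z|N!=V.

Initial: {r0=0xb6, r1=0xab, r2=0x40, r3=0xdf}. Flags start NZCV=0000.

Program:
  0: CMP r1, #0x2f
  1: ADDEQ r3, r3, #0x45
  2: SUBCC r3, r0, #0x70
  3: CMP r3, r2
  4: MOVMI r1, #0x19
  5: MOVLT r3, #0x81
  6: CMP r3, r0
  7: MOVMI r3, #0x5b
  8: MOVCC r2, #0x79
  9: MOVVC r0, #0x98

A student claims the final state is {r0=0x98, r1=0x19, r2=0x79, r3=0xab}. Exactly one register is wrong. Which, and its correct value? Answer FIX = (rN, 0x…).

FIX = (r3, 0x5b)

[0] flags=0011 → (cmp)
[1] flags=0011 EQ?F → skip
[2] flags=0011 CC?F → skip
[3] flags=1010 → (cmp)
[4] flags=1010 MI?T → r1=0x19
[5] flags=1010 LT?T → r3=0x81
[6] flags=1000 → (cmp)
[7] flags=1000 MI?T → r3=0x5b
[8] flags=1000 CC?T → r2=0x79
[9] flags=1000 VC?T → r0=0x98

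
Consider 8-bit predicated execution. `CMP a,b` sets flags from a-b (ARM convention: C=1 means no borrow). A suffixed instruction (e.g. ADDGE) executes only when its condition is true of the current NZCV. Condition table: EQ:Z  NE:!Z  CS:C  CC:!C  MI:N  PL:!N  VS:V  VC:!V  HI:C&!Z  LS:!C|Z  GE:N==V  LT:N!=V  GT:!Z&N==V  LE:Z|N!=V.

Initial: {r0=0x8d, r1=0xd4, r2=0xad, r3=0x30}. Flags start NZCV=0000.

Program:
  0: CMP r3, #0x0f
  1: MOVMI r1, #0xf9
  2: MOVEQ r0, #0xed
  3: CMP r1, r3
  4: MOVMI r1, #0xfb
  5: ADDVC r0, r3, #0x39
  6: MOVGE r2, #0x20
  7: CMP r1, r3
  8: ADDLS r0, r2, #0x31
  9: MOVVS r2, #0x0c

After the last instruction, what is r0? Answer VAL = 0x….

VAL = 0x69

[0] flags=0010 → (cmp)
[1] flags=0010 MI?F → skip
[2] flags=0010 EQ?F → skip
[3] flags=1010 → (cmp)
[4] flags=1010 MI?T → r1=0xfb
[5] flags=1010 VC?T → r0=0x69
[6] flags=1010 GE?F → skip
[7] flags=1010 → (cmp)
[8] flags=1010 LS?F → skip
[9] flags=1010 VS?F → skip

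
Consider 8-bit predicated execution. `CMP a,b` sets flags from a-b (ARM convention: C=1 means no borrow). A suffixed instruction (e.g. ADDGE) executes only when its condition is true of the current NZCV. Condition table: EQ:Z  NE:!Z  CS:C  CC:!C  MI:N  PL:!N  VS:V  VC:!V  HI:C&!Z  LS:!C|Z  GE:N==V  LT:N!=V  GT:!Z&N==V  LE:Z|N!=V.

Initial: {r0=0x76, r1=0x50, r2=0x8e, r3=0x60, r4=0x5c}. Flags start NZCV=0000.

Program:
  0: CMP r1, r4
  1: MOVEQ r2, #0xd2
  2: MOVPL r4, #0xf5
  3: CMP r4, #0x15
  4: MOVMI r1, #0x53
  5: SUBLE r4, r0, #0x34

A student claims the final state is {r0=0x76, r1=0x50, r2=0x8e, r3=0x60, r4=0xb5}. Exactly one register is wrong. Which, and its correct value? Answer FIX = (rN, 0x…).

FIX = (r4, 0x5c)

[0] flags=1000 → (cmp)
[1] flags=1000 EQ?F → skip
[2] flags=1000 PL?F → skip
[3] flags=0010 → (cmp)
[4] flags=0010 MI?F → skip
[5] flags=0010 LE?F → skip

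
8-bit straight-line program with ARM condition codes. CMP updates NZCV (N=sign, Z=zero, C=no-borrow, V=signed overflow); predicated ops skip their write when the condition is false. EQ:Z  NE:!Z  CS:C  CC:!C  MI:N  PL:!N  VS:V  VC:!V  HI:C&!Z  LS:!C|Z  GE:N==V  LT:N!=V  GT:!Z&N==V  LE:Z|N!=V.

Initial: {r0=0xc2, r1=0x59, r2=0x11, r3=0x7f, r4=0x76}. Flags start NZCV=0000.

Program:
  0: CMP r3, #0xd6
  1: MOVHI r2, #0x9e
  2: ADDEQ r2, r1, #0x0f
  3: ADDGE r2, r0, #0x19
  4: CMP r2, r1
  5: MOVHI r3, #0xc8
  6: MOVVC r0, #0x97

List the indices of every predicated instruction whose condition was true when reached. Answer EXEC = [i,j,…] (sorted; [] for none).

0: ✓ CMP  NZCV=1001
1: · MOVHI
2: · ADDEQ
3: ✓ ADDGE  r2←0xdb
4: ✓ CMP  NZCV=1010
5: ✓ MOVHI  r3←0xc8
6: ✓ MOVVC  r0←0x97

EXEC = [3,5,6]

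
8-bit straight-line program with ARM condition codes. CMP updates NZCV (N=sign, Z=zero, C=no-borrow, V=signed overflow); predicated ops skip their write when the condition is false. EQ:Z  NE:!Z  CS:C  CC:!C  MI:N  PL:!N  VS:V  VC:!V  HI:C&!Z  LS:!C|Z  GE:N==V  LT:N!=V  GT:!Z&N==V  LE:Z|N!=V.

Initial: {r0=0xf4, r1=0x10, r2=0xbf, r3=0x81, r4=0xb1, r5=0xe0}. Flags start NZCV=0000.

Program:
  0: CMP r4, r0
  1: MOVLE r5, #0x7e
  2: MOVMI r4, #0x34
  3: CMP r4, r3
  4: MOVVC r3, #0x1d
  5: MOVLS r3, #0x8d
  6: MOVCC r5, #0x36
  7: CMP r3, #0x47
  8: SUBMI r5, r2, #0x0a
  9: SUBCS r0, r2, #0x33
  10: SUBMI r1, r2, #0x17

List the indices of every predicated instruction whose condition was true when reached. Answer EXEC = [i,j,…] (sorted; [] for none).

0: ✓ CMP  NZCV=1000
1: ✓ MOVLE  r5←0x7e
2: ✓ MOVMI  r4←0x34
3: ✓ CMP  NZCV=1001
4: · MOVVC
5: ✓ MOVLS  r3←0x8d
6: ✓ MOVCC  r5←0x36
7: ✓ CMP  NZCV=0011
8: · SUBMI
9: ✓ SUBCS  r0←0x8c
10: · SUBMI

EXEC = [1,2,5,6,9]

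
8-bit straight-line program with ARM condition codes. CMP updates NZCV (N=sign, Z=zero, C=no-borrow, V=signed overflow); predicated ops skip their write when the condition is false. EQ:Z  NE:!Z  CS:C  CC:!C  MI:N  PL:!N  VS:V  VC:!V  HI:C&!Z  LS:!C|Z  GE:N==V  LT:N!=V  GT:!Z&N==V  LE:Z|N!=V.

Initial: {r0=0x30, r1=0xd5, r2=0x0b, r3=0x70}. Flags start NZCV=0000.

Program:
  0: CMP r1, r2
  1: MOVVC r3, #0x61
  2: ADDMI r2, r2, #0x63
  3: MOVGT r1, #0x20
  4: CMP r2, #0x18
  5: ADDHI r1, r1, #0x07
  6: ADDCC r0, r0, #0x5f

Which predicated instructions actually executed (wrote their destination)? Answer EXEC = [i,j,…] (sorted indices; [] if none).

[0] flags=1010 → (cmp)
[1] flags=1010 VC?T → r3=0x61
[2] flags=1010 MI?T → r2=0x6e
[3] flags=1010 GT?F → skip
[4] flags=0010 → (cmp)
[5] flags=0010 HI?T → r1=0xdc
[6] flags=0010 CC?F → skip

EXEC = [1,2,5]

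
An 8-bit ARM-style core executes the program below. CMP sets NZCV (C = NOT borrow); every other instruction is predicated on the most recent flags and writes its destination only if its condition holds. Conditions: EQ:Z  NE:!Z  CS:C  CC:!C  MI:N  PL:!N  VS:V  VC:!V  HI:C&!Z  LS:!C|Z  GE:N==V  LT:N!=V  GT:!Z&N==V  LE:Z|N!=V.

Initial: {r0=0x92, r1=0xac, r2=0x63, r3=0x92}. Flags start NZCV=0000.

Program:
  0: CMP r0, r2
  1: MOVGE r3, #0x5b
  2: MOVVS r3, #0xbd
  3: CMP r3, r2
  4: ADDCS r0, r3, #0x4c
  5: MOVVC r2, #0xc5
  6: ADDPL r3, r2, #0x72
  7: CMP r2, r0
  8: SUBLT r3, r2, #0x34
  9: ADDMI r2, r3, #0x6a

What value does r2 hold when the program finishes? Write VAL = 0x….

0: ✓ CMP  NZCV=0011
1: · MOVGE
2: ✓ MOVVS  r3←0xbd
3: ✓ CMP  NZCV=0011
4: ✓ ADDCS  r0←0x09
5: · MOVVC
6: ✓ ADDPL  r3←0xd5
7: ✓ CMP  NZCV=0010
8: · SUBLT
9: · ADDMI

VAL = 0x63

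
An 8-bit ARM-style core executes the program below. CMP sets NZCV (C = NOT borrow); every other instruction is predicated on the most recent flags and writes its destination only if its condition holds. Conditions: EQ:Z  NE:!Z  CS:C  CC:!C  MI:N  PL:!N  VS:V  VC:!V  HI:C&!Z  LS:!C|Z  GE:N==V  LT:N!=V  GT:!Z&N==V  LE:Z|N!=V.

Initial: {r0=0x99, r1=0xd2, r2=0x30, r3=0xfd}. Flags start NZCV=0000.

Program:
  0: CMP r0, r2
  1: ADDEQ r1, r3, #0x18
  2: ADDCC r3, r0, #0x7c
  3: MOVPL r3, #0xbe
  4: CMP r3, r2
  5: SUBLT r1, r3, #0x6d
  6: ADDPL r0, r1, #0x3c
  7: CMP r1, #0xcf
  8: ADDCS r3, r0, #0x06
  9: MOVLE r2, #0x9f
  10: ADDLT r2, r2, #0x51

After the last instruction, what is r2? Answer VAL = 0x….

VAL = 0x30

0: ✓ CMP  NZCV=0011
1: · ADDEQ
2: · ADDCC
3: ✓ MOVPL  r3←0xbe
4: ✓ CMP  NZCV=1010
5: ✓ SUBLT  r1←0x51
6: · ADDPL
7: ✓ CMP  NZCV=1001
8: · ADDCS
9: · MOVLE
10: · ADDLT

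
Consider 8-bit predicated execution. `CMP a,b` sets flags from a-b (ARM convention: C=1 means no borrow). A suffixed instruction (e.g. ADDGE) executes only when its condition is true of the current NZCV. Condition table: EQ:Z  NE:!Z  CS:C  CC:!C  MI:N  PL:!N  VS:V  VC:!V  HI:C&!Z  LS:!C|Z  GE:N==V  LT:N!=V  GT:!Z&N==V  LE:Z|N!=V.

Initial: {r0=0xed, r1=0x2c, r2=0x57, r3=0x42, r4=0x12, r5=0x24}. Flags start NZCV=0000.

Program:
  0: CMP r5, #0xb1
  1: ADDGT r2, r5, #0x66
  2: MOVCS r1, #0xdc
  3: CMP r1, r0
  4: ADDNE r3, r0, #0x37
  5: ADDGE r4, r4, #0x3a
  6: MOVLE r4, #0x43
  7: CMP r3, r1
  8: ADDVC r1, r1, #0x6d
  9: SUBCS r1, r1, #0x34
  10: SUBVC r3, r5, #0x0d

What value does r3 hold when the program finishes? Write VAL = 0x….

VAL = 0x17

0: ✓ CMP  NZCV=0000
1: ✓ ADDGT  r2←0x8a
2: · MOVCS
3: ✓ CMP  NZCV=0000
4: ✓ ADDNE  r3←0x24
5: ✓ ADDGE  r4←0x4c
6: · MOVLE
7: ✓ CMP  NZCV=1000
8: ✓ ADDVC  r1←0x99
9: · SUBCS
10: ✓ SUBVC  r3←0x17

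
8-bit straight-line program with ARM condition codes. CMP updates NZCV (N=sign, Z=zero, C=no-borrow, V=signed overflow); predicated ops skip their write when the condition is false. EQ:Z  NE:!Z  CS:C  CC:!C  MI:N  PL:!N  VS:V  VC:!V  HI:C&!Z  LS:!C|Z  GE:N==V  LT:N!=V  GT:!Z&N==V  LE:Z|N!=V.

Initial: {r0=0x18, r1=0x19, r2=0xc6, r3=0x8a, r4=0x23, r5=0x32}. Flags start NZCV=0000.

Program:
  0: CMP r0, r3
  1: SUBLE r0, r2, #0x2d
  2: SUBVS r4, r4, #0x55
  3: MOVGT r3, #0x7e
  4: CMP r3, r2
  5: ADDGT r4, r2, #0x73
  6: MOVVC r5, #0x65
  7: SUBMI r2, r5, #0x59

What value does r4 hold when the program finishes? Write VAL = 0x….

VAL = 0x39

[0] flags=1001 → (cmp)
[1] flags=1001 LE?F → skip
[2] flags=1001 VS?T → r4=0xce
[3] flags=1001 GT?T → r3=0x7e
[4] flags=1001 → (cmp)
[5] flags=1001 GT?T → r4=0x39
[6] flags=1001 VC?F → skip
[7] flags=1001 MI?T → r2=0xd9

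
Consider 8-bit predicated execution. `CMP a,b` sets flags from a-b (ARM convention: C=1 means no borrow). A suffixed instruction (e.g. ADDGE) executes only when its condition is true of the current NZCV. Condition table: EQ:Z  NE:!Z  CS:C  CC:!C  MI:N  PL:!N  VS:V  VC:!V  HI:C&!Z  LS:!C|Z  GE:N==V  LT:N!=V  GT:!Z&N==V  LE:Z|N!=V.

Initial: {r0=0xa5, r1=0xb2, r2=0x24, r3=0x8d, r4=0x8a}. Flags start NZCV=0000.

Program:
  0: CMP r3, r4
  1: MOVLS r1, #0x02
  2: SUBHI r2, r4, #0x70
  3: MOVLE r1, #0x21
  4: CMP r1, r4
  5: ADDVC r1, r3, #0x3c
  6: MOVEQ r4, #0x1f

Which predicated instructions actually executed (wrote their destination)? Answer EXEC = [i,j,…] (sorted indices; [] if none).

EXEC = [2,5]

0: ✓ CMP  NZCV=0010
1: · MOVLS
2: ✓ SUBHI  r2←0x1a
3: · MOVLE
4: ✓ CMP  NZCV=0010
5: ✓ ADDVC  r1←0xc9
6: · MOVEQ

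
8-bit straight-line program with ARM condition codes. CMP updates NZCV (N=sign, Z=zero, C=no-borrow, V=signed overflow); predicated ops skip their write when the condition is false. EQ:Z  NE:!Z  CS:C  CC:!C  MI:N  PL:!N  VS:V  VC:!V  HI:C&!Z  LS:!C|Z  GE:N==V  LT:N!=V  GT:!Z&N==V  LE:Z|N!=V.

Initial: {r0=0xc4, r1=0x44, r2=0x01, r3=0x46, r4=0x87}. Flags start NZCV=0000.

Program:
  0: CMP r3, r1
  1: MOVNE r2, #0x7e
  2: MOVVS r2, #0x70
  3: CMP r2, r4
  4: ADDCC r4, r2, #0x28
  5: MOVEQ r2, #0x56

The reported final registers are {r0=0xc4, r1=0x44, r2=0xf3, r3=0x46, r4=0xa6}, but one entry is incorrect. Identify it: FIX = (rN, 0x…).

FIX = (r2, 0x7e)

[0] flags=0010 → (cmp)
[1] flags=0010 NE?T → r2=0x7e
[2] flags=0010 VS?F → skip
[3] flags=1001 → (cmp)
[4] flags=1001 CC?T → r4=0xa6
[5] flags=1001 EQ?F → skip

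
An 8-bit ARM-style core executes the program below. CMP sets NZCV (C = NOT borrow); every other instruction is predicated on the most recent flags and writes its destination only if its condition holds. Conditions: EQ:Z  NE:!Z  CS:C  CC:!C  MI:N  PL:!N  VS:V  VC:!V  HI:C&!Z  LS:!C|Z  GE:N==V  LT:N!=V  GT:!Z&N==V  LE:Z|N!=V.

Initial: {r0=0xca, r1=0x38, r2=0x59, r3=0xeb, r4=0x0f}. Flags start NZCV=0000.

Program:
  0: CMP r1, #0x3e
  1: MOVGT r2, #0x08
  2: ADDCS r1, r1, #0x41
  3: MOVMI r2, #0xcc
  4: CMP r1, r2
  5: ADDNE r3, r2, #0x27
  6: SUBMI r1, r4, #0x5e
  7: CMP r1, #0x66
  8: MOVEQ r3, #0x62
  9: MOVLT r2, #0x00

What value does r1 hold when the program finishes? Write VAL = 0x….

VAL = 0x38

0: ✓ CMP  NZCV=1000
1: · MOVGT
2: · ADDCS
3: ✓ MOVMI  r2←0xcc
4: ✓ CMP  NZCV=0000
5: ✓ ADDNE  r3←0xf3
6: · SUBMI
7: ✓ CMP  NZCV=1000
8: · MOVEQ
9: ✓ MOVLT  r2←0x00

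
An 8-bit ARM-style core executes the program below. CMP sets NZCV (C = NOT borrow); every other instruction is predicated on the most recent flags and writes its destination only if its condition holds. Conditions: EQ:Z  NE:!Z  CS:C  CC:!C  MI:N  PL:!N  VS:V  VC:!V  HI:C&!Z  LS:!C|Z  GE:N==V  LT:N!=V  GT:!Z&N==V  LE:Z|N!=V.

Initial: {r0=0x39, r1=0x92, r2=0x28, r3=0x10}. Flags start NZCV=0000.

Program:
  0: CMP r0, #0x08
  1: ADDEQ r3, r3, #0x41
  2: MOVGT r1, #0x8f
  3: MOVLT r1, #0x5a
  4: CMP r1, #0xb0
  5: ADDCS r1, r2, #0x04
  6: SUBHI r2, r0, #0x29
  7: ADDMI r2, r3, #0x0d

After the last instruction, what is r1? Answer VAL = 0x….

0: ✓ CMP  NZCV=0010
1: · ADDEQ
2: ✓ MOVGT  r1←0x8f
3: · MOVLT
4: ✓ CMP  NZCV=1000
5: · ADDCS
6: · SUBHI
7: ✓ ADDMI  r2←0x1d

VAL = 0x8f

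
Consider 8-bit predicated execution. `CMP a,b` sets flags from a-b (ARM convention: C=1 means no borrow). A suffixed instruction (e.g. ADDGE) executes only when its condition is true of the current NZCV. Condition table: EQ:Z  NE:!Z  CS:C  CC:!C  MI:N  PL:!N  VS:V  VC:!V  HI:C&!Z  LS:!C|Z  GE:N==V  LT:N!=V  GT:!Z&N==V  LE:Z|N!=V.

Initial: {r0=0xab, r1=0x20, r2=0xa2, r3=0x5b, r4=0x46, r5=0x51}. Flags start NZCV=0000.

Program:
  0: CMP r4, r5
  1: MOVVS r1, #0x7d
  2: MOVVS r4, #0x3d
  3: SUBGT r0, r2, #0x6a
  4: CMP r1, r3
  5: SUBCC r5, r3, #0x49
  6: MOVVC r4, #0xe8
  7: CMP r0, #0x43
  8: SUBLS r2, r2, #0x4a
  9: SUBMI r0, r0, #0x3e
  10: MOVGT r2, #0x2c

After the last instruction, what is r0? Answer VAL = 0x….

[0] flags=1000 → (cmp)
[1] flags=1000 VS?F → skip
[2] flags=1000 VS?F → skip
[3] flags=1000 GT?F → skip
[4] flags=1000 → (cmp)
[5] flags=1000 CC?T → r5=0x12
[6] flags=1000 VC?T → r4=0xe8
[7] flags=0011 → (cmp)
[8] flags=0011 LS?F → skip
[9] flags=0011 MI?F → skip
[10] flags=0011 GT?F → skip

VAL = 0xab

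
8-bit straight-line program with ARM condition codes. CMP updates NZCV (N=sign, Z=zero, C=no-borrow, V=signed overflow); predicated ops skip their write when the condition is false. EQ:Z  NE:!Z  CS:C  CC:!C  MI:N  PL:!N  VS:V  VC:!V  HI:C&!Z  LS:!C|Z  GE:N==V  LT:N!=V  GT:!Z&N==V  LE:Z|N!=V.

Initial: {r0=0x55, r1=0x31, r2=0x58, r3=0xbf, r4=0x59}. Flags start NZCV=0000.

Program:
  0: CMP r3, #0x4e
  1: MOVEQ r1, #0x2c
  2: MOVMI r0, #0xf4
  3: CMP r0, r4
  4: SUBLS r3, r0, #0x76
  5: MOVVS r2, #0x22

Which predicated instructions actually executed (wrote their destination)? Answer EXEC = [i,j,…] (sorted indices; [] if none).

EXEC = [4]

[0] flags=0011 → (cmp)
[1] flags=0011 EQ?F → skip
[2] flags=0011 MI?F → skip
[3] flags=1000 → (cmp)
[4] flags=1000 LS?T → r3=0xdf
[5] flags=1000 VS?F → skip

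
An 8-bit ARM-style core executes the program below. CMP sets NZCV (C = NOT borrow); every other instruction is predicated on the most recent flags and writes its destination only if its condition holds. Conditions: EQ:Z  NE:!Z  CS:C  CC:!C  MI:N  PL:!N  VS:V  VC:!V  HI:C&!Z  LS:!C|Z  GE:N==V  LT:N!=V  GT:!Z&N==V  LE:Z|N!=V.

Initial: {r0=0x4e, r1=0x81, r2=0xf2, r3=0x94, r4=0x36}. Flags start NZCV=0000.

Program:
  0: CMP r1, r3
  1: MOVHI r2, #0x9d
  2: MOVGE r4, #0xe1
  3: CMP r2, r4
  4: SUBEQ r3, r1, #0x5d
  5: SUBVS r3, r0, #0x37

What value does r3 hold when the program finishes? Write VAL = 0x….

VAL = 0x94

[0] flags=1000 → (cmp)
[1] flags=1000 HI?F → skip
[2] flags=1000 GE?F → skip
[3] flags=1010 → (cmp)
[4] flags=1010 EQ?F → skip
[5] flags=1010 VS?F → skip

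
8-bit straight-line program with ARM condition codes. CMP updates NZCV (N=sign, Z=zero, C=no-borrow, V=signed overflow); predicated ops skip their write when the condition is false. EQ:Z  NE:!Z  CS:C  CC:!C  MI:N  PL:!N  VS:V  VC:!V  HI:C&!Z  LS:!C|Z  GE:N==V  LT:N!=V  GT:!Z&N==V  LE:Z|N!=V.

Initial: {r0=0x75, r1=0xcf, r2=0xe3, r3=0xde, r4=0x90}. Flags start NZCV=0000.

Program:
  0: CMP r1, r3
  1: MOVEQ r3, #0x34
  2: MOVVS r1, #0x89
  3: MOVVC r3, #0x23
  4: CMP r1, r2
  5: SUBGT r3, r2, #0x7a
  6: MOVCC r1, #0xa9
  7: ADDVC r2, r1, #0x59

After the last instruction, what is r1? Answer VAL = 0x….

0: ✓ CMP  NZCV=1000
1: · MOVEQ
2: · MOVVS
3: ✓ MOVVC  r3←0x23
4: ✓ CMP  NZCV=1000
5: · SUBGT
6: ✓ MOVCC  r1←0xa9
7: ✓ ADDVC  r2←0x02

VAL = 0xa9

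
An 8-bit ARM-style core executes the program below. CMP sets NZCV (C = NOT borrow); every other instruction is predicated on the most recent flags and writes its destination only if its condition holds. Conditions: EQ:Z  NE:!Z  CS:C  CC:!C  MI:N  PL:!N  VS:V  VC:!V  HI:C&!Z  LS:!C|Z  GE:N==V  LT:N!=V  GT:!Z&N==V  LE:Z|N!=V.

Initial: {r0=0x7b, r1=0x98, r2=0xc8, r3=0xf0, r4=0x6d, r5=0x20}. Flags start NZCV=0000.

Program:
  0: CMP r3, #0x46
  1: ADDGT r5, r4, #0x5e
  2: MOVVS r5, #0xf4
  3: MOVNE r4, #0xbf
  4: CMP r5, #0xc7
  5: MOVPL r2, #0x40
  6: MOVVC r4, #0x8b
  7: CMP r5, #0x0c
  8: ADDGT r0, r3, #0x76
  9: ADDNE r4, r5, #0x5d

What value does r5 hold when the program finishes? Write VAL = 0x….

VAL = 0x20

0: ✓ CMP  NZCV=1010
1: · ADDGT
2: · MOVVS
3: ✓ MOVNE  r4←0xbf
4: ✓ CMP  NZCV=0000
5: ✓ MOVPL  r2←0x40
6: ✓ MOVVC  r4←0x8b
7: ✓ CMP  NZCV=0010
8: ✓ ADDGT  r0←0x66
9: ✓ ADDNE  r4←0x7d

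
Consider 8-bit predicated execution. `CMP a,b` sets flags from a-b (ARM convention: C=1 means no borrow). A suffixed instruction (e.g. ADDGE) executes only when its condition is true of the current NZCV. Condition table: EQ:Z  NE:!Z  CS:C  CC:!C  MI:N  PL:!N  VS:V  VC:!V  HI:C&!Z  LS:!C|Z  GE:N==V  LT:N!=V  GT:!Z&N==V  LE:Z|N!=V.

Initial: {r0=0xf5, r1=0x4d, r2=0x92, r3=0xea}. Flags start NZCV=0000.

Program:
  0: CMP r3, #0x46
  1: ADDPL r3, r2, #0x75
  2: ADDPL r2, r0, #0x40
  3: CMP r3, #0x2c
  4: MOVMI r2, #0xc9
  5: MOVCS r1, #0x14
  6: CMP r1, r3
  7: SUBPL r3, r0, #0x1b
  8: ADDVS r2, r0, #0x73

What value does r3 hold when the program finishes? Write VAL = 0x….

[0] flags=1010 → (cmp)
[1] flags=1010 PL?F → skip
[2] flags=1010 PL?F → skip
[3] flags=1010 → (cmp)
[4] flags=1010 MI?T → r2=0xc9
[5] flags=1010 CS?T → r1=0x14
[6] flags=0000 → (cmp)
[7] flags=0000 PL?T → r3=0xda
[8] flags=0000 VS?F → skip

VAL = 0xda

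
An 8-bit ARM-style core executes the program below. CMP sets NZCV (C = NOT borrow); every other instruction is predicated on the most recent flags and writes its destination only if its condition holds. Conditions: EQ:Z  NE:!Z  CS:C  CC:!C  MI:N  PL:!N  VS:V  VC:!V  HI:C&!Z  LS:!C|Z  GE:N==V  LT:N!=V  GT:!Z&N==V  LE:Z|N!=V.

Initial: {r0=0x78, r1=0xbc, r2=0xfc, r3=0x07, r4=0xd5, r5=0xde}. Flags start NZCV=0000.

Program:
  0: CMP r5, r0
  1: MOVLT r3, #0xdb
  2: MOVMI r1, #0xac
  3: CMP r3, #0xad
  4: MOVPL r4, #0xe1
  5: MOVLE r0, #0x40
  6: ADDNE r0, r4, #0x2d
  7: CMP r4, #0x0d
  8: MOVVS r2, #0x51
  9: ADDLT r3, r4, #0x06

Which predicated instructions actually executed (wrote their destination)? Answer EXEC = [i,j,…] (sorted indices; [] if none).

EXEC = [1,4,6,9]

[0] flags=0011 → (cmp)
[1] flags=0011 LT?T → r3=0xdb
[2] flags=0011 MI?F → skip
[3] flags=0010 → (cmp)
[4] flags=0010 PL?T → r4=0xe1
[5] flags=0010 LE?F → skip
[6] flags=0010 NE?T → r0=0x0e
[7] flags=1010 → (cmp)
[8] flags=1010 VS?F → skip
[9] flags=1010 LT?T → r3=0xe7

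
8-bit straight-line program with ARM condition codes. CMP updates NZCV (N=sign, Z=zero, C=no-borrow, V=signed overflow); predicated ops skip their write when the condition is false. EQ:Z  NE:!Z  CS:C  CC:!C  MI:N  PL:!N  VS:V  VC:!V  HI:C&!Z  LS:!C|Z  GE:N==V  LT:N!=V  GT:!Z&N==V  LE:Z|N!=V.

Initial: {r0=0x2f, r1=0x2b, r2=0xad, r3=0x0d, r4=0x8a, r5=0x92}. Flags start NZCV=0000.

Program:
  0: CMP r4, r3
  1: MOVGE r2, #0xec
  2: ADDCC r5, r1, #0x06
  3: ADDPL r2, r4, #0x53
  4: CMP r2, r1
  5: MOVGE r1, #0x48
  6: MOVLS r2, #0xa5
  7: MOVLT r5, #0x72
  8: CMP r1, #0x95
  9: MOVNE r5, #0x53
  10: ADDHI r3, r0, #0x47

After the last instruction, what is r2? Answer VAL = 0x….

VAL = 0xdd

[0] flags=0011 → (cmp)
[1] flags=0011 GE?F → skip
[2] flags=0011 CC?F → skip
[3] flags=0011 PL?T → r2=0xdd
[4] flags=1010 → (cmp)
[5] flags=1010 GE?F → skip
[6] flags=1010 LS?F → skip
[7] flags=1010 LT?T → r5=0x72
[8] flags=1001 → (cmp)
[9] flags=1001 NE?T → r5=0x53
[10] flags=1001 HI?F → skip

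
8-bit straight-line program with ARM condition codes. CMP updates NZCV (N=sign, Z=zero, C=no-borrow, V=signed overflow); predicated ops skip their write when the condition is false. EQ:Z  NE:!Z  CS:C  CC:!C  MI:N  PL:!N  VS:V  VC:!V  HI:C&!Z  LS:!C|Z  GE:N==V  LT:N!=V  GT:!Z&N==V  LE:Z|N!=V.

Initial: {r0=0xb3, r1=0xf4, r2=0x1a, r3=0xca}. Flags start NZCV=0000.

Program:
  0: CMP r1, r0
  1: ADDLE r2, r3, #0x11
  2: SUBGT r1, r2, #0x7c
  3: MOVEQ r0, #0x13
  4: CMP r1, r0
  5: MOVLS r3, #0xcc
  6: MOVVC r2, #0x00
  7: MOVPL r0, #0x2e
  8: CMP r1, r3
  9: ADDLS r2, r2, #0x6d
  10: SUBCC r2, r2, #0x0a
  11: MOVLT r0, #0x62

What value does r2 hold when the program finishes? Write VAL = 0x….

VAL = 0x63

0: ✓ CMP  NZCV=0010
1: · ADDLE
2: ✓ SUBGT  r1←0x9e
3: · MOVEQ
4: ✓ CMP  NZCV=1000
5: ✓ MOVLS  r3←0xcc
6: ✓ MOVVC  r2←0x00
7: · MOVPL
8: ✓ CMP  NZCV=1000
9: ✓ ADDLS  r2←0x6d
10: ✓ SUBCC  r2←0x63
11: ✓ MOVLT  r0←0x62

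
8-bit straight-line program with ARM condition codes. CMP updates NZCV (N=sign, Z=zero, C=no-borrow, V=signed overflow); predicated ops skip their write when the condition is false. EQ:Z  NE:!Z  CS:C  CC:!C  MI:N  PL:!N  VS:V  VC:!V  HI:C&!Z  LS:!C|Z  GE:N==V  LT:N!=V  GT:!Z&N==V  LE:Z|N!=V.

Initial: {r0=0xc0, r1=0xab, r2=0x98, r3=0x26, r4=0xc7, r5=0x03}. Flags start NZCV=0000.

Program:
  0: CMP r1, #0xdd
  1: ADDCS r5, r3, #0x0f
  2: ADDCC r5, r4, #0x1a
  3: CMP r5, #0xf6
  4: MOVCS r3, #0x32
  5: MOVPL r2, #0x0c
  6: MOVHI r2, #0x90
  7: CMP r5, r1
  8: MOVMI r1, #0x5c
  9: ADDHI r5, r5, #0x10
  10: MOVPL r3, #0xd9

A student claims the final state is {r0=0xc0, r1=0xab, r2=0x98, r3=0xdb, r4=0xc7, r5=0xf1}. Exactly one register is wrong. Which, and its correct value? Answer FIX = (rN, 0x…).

FIX = (r3, 0xd9)

[0] flags=1000 → (cmp)
[1] flags=1000 CS?F → skip
[2] flags=1000 CC?T → r5=0xe1
[3] flags=1000 → (cmp)
[4] flags=1000 CS?F → skip
[5] flags=1000 PL?F → skip
[6] flags=1000 HI?F → skip
[7] flags=0010 → (cmp)
[8] flags=0010 MI?F → skip
[9] flags=0010 HI?T → r5=0xf1
[10] flags=0010 PL?T → r3=0xd9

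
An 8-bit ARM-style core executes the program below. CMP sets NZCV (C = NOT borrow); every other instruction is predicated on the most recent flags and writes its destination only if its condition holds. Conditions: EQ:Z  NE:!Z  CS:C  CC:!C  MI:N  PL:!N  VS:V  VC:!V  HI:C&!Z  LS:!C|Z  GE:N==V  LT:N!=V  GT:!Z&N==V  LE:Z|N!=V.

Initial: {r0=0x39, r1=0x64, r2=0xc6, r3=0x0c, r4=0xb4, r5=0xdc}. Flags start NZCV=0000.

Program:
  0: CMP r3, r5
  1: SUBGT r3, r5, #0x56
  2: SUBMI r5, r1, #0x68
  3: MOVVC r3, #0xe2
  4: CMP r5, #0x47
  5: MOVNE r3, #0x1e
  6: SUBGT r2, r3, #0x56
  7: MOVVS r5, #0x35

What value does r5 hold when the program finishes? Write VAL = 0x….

0: ✓ CMP  NZCV=0000
1: ✓ SUBGT  r3←0x86
2: · SUBMI
3: ✓ MOVVC  r3←0xe2
4: ✓ CMP  NZCV=1010
5: ✓ MOVNE  r3←0x1e
6: · SUBGT
7: · MOVVS

VAL = 0xdc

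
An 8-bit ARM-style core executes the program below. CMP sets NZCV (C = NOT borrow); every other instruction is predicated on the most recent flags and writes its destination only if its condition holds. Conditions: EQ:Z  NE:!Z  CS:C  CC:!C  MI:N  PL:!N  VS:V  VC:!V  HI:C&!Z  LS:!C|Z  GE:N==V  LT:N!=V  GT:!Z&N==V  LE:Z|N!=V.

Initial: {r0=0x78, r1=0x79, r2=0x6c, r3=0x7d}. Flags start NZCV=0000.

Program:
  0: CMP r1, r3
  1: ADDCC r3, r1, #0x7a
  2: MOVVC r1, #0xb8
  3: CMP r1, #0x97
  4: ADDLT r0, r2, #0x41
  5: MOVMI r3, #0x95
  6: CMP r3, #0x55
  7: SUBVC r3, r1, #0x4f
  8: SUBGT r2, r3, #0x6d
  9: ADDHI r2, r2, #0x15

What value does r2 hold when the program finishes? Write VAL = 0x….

[0] flags=1000 → (cmp)
[1] flags=1000 CC?T → r3=0xf3
[2] flags=1000 VC?T → r1=0xb8
[3] flags=0010 → (cmp)
[4] flags=0010 LT?F → skip
[5] flags=0010 MI?F → skip
[6] flags=1010 → (cmp)
[7] flags=1010 VC?T → r3=0x69
[8] flags=1010 GT?F → skip
[9] flags=1010 HI?T → r2=0x81

VAL = 0x81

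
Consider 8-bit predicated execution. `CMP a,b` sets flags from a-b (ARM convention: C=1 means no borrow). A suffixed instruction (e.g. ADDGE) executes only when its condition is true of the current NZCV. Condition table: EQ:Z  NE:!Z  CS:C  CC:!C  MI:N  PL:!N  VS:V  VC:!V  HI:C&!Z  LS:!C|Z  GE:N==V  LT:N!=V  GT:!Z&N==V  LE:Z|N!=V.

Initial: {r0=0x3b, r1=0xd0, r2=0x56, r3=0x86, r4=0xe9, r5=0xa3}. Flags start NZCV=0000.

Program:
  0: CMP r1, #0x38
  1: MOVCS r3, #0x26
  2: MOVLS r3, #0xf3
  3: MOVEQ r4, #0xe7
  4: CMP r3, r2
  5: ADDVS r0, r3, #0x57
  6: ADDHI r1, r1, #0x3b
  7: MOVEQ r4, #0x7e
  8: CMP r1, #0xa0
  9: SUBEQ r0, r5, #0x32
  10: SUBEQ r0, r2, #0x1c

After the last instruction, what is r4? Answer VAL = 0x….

VAL = 0xe9

0: ✓ CMP  NZCV=1010
1: ✓ MOVCS  r3←0x26
2: · MOVLS
3: · MOVEQ
4: ✓ CMP  NZCV=1000
5: · ADDVS
6: · ADDHI
7: · MOVEQ
8: ✓ CMP  NZCV=0010
9: · SUBEQ
10: · SUBEQ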